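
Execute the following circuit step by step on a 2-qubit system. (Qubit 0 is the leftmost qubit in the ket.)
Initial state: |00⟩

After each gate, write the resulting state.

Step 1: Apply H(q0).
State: 1/√2|00⟩ + 1/√2|10⟩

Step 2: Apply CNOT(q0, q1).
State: 1/√2|00⟩ + 1/√2|11⟩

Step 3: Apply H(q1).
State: 1/2|00⟩ + 1/2|01⟩ + 1/2|10⟩ - 1/2|11⟩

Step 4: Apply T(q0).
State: 1/2|00⟩ + 1/2|01⟩ + (1/√8 + (1/√8)i)|10⟩ + (-1/√8 - (1/√8)i)|11⟩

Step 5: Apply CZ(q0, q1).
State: 1/2|00⟩ + 1/2|01⟩ + (1/√8 + (1/√8)i)|10⟩ + (1/√8 + (1/√8)i)|11⟩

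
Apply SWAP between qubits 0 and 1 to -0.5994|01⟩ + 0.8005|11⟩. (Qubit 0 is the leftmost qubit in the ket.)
-0.5994|10⟩ + 0.8005|11⟩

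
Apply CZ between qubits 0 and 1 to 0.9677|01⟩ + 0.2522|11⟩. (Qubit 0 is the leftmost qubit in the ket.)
0.9677|01⟩ - 0.2522|11⟩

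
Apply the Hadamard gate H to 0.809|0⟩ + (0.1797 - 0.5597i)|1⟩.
(0.6991 - 0.3958i)|0⟩ + (0.445 + 0.3958i)|1⟩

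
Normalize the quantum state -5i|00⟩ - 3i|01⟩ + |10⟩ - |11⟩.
-0.8333i|00⟩ - (1/2)i|01⟩ + 0.1667|10⟩ - 0.1667|11⟩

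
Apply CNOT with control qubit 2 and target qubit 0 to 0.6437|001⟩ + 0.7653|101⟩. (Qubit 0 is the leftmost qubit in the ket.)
0.7653|001⟩ + 0.6437|101⟩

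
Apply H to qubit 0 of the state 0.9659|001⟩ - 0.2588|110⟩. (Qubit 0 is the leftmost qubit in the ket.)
0.683|001⟩ - 0.183|010⟩ + 0.683|101⟩ + 0.183|110⟩

H on qubit 0 mixes each pair of kets that differ only in qubit 0: amplitudes (a, b) of (|…0…⟩, |…1…⟩) become ((a + b)/√2, (a − b)/√2). Kets absent from the input have amplitude 0.
(|001⟩, |101⟩): (a, b) = (0.9659, 0) → (0.683, 0.683)
(|010⟩, |110⟩): (a, b) = (0, -0.2588) → (-0.183, 0.183)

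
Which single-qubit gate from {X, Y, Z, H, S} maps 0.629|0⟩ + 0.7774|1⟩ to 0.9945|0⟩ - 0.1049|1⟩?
H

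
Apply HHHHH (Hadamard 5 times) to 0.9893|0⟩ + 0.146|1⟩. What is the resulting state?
0.8028|0⟩ + 0.5963|1⟩

H² = I, so H^5 = H: a single Hadamard. With (a, b) = (0.9893, 0.146), H gives ((a + b)/√2, (a − b)/√2) = (0.8028, 0.5963).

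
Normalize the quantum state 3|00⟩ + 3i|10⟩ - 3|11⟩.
1/√3|00⟩ + (1/√3)i|10⟩ - 1/√3|11⟩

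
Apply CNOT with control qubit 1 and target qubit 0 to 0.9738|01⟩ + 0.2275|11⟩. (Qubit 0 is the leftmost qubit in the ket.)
0.2275|01⟩ + 0.9738|11⟩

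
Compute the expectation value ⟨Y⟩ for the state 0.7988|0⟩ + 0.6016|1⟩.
0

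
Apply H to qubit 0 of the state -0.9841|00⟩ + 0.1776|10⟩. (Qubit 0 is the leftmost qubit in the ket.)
-0.5703|00⟩ - 0.8214|10⟩

H on qubit 0 mixes each pair of kets that differ only in qubit 0: amplitudes (a, b) of (|…0…⟩, |…1…⟩) become ((a + b)/√2, (a − b)/√2). Kets absent from the input have amplitude 0.
(|00⟩, |10⟩): (a, b) = (-0.9841, 0.1776) → (-0.5703, -0.8214)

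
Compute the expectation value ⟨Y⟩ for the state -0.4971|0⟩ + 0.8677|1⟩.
0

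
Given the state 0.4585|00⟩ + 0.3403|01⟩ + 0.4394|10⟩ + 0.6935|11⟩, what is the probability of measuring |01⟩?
0.1158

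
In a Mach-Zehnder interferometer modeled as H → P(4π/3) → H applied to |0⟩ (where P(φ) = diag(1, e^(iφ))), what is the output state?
(0.25 - 0.433i)|0⟩ + (0.75 + 0.433i)|1⟩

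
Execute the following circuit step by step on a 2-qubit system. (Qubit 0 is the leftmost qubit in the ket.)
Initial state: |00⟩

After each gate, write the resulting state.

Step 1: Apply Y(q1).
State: i|01⟩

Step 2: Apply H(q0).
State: (1/√2)i|01⟩ + (1/√2)i|11⟩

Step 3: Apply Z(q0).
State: (1/√2)i|01⟩ - (1/√2)i|11⟩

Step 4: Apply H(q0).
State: i|11⟩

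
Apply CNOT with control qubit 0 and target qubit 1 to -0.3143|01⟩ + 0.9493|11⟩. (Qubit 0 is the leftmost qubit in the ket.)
-0.3143|01⟩ + 0.9493|10⟩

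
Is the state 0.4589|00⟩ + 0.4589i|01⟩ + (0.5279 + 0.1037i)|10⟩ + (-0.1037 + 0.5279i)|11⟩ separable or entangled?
Separable

Writing the state as a|00⟩ + b|01⟩ + c|10⟩ + d|11⟩, it is a product state iff ad − bc = 0.
Here (a, b, c, d) = (0.4589, 0.4589i, (0.5279 + 0.1037i), (-0.1037 + 0.5279i)): ad − bc = (0.4589)(-0.1037 + 0.5279i) − (0.4589i)(0.5279 + 0.1037i) = 0, so the state is separable.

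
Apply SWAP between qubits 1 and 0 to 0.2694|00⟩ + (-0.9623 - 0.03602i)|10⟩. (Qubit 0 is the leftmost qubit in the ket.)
0.2694|00⟩ + (-0.9623 - 0.03602i)|01⟩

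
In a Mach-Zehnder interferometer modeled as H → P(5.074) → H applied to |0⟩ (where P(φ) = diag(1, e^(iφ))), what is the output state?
(0.6769 - 0.4677i)|0⟩ + (0.3231 + 0.4677i)|1⟩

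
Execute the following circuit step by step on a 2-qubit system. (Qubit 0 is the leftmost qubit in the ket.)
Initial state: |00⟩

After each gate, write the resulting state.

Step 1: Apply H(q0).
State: 1/√2|00⟩ + 1/√2|10⟩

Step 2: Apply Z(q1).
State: 1/√2|00⟩ + 1/√2|10⟩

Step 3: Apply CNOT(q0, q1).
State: 1/√2|00⟩ + 1/√2|11⟩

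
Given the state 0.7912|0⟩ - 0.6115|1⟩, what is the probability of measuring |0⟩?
0.626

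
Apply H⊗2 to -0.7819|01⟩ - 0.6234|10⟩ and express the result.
-0.7027|00⟩ + 0.07925|01⟩ - 0.07925|10⟩ + 0.7027|11⟩

H⊗2 gives amp(|y⟩) = (1/2) Σ_x (−1)^(x·y) amp(|x⟩), where x·y is the number of positions in which both x and y have a 1.
|00⟩: (-0.7819 - 0.6234)/2 = -0.7027
|01⟩: (0.7819 - 0.6234)/2 = 0.07925
|10⟩: (-0.7819 + 0.6234)/2 = -0.07925
|11⟩: (0.7819 + 0.6234)/2 = 0.7027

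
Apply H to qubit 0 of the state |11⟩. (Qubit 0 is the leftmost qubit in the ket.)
1/√2|01⟩ - 1/√2|11⟩

H on qubit 0 mixes each pair of kets that differ only in qubit 0: amplitudes (a, b) of (|…0…⟩, |…1…⟩) become ((a + b)/√2, (a − b)/√2). Kets absent from the input have amplitude 0.
(|01⟩, |11⟩): (a, b) = (0, 1) → (1/√2, -1/√2)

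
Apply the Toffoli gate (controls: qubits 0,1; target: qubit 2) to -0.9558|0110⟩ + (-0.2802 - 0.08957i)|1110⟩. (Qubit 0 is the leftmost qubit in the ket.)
-0.9558|0110⟩ + (-0.2802 - 0.08957i)|1100⟩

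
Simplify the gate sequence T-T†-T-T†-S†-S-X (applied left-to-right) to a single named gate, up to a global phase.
X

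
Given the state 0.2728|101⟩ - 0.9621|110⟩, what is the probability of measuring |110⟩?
0.9256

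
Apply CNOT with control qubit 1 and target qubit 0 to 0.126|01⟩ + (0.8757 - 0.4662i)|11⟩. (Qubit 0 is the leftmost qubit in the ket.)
(0.8757 - 0.4662i)|01⟩ + 0.126|11⟩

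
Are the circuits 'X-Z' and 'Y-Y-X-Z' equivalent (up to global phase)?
Yes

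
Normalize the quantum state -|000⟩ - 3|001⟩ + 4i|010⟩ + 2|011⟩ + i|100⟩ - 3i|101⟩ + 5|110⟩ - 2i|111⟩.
-0.1204|000⟩ - 0.3612|001⟩ + 0.4815i|010⟩ + 0.2408|011⟩ + 0.1204i|100⟩ - 0.3612i|101⟩ + 0.6019|110⟩ - 0.2408i|111⟩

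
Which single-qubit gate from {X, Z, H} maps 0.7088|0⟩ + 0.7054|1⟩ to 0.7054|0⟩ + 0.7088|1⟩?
X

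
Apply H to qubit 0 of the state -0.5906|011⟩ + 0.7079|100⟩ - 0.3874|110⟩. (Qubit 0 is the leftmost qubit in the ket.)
0.5006|000⟩ - 0.2739|010⟩ - 0.4176|011⟩ - 0.5006|100⟩ + 0.2739|110⟩ - 0.4176|111⟩

H on qubit 0 mixes each pair of kets that differ only in qubit 0: amplitudes (a, b) of (|…0…⟩, |…1…⟩) become ((a + b)/√2, (a − b)/√2). Kets absent from the input have amplitude 0.
(|000⟩, |100⟩): (a, b) = (0, 0.7079) → (0.5006, -0.5006)
(|010⟩, |110⟩): (a, b) = (0, -0.3874) → (-0.2739, 0.2739)
(|011⟩, |111⟩): (a, b) = (-0.5906, 0) → (-0.4176, -0.4176)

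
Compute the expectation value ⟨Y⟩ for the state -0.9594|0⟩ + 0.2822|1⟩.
0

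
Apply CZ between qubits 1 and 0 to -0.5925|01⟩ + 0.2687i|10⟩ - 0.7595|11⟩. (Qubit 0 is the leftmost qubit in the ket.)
-0.5925|01⟩ + 0.2687i|10⟩ + 0.7595|11⟩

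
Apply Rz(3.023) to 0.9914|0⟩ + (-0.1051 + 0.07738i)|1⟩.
(0.05875 - 0.9897i)|0⟩ + (-0.08347 - 0.1003i)|1⟩

Rz(3.023) = [[e^(−iθ/2), 0], [0, e^(iθ/2)]] with e^(±iθ/2) = cos(θ/2) ± i·sin(θ/2); θ = 3.023, cos(θ/2) ≈ 0.0592616, sin(θ/2) ≈ 0.998242.
With a = amp(|0⟩) = 0.9914 and b = amp(|1⟩) = (-0.1051 + 0.07738i):
new amp(|0⟩) = (0.0592616 - 0.998242i)·a = (0.05875 - 0.9897i)
new amp(|1⟩) = (0.0592616 + 0.998242i)·b = (-0.08347 - 0.1003i)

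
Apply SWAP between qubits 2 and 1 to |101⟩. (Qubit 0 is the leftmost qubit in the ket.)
|110⟩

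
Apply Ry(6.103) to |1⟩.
-0.08997|0⟩ - 0.9959|1⟩

Ry(6.103) = [[cos(θ/2), −sin(θ/2)], [sin(θ/2), cos(θ/2)]]; θ = 6.103, cos(θ/2) ≈ -0.995944, sin(θ/2) ≈ 0.0899708.
With a = amp(|0⟩) = 0 and b = amp(|1⟩) = 1:
new amp(|0⟩) = (-0.995944)·a + (-0.0899708)·b = -0.08997
new amp(|1⟩) = (0.0899708)·a + (-0.995944)·b = -0.9959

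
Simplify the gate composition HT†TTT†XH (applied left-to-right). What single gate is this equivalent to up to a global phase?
Z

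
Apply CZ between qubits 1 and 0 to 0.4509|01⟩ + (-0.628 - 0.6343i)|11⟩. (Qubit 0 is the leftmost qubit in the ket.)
0.4509|01⟩ + (0.628 + 0.6343i)|11⟩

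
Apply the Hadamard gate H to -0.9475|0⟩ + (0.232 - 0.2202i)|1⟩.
(-0.5059 - 0.1557i)|0⟩ + (-0.834 + 0.1557i)|1⟩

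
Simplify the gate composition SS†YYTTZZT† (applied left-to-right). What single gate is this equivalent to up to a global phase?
T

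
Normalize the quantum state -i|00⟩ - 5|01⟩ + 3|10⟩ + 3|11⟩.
-0.1508i|00⟩ - 0.7538|01⟩ + 0.4523|10⟩ + 0.4523|11⟩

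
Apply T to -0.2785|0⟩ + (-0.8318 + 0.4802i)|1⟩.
-0.2785|0⟩ + (-0.9277 - 0.2486i)|1⟩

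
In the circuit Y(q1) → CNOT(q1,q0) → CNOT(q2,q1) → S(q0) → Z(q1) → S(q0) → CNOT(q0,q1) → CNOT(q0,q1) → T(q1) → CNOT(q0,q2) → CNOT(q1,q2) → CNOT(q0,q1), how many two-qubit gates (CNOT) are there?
7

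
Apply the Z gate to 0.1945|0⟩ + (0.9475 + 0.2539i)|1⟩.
0.1945|0⟩ + (-0.9475 - 0.2539i)|1⟩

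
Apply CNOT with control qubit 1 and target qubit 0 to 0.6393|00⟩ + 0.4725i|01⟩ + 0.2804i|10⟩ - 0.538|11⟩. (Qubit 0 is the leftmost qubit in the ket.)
0.6393|00⟩ - 0.538|01⟩ + 0.2804i|10⟩ + 0.4725i|11⟩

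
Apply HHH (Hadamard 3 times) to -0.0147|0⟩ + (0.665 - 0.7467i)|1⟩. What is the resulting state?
(0.4598 - 0.528i)|0⟩ + (-0.4806 + 0.528i)|1⟩

H² = I, so H^3 = H: a single Hadamard. With (a, b) = (-0.0147, (0.665 - 0.7467i)), H gives ((a + b)/√2, (a − b)/√2) = ((0.4598 - 0.528i), (-0.4806 + 0.528i)).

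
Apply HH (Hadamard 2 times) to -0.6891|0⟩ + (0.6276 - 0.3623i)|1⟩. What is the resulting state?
-0.6891|0⟩ + (0.6276 - 0.3623i)|1⟩

H² = I, so an even number of Hadamards cancels: H^2 = I and the state is unchanged.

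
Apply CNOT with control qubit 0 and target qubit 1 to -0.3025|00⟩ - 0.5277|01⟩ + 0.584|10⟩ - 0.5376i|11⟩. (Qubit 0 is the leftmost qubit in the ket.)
-0.3025|00⟩ - 0.5277|01⟩ - 0.5376i|10⟩ + 0.584|11⟩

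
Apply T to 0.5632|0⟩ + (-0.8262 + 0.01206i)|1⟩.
0.5632|0⟩ + (-0.5927 - 0.5757i)|1⟩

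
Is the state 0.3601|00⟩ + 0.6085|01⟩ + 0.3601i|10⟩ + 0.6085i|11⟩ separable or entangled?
Separable

Writing the state as a|00⟩ + b|01⟩ + c|10⟩ + d|11⟩, it is a product state iff ad − bc = 0.
Here (a, b, c, d) = (0.3601, 0.6085, 0.3601i, 0.6085i): ad − bc = (0.3601)(0.6085i) − (0.6085)(0.3601i) = 0, so the state is separable.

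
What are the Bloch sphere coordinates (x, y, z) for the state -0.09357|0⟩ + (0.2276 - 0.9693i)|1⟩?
(-0.04259, 0.1814, -0.9826)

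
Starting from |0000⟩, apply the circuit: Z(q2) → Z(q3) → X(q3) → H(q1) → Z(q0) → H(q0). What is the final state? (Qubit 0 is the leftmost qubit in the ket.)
1/2|0001⟩ + 1/2|0101⟩ + 1/2|1001⟩ + 1/2|1101⟩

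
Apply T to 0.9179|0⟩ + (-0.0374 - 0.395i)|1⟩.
0.9179|0⟩ + (0.2529 - 0.3058i)|1⟩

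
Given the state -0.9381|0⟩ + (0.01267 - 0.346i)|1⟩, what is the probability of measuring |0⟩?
0.88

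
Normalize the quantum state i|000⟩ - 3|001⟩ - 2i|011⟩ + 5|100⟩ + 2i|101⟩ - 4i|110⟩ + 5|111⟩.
0.1091i|000⟩ - 0.3273|001⟩ - 0.2182i|011⟩ + 0.5455|100⟩ + 0.2182i|101⟩ - 0.4364i|110⟩ + 0.5455|111⟩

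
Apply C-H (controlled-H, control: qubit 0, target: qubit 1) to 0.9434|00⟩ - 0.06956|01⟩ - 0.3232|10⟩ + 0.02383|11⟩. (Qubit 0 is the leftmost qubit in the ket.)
0.9434|00⟩ - 0.06956|01⟩ - 0.2117|10⟩ - 0.2454|11⟩

C-H leaves the control-|0⟩ kets |00⟩, |01⟩ unchanged and applies H to qubit 1 on the control-|1⟩ pair (|10⟩, |11⟩).
H = [[1/√2, 1/√2], [1/√2, -1/√2]].
With a = amp(|10⟩) = -0.3232 and b = amp(|11⟩) = 0.02383:
new amp(|10⟩) = (1/√2)·a + (1/√2)·b = -0.2117
new amp(|11⟩) = (1/√2)·a + (-1/√2)·b = -0.2454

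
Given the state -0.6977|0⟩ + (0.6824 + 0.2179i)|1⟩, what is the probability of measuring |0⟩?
0.4868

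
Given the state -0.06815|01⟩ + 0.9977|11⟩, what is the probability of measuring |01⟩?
0.004644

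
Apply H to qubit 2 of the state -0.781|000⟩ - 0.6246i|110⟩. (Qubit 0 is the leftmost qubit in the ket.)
-0.5523|000⟩ - 0.5523|001⟩ - 0.4417i|110⟩ - 0.4417i|111⟩

H on qubit 2 mixes each pair of kets that differ only in qubit 2: amplitudes (a, b) of (|…0…⟩, |…1…⟩) become ((a + b)/√2, (a − b)/√2). Kets absent from the input have amplitude 0.
(|000⟩, |001⟩): (a, b) = (-0.781, 0) → (-0.5523, -0.5523)
(|110⟩, |111⟩): (a, b) = (-0.6246i, 0) → (-0.4417i, -0.4417i)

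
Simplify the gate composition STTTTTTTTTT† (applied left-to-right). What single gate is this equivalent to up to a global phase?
S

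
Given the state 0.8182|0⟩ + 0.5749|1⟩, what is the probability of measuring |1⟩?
0.3305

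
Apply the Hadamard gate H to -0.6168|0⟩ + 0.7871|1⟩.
0.1204|0⟩ - 0.9927|1⟩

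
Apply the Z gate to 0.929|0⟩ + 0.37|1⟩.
0.929|0⟩ - 0.37|1⟩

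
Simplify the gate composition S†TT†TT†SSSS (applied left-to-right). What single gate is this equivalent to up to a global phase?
S†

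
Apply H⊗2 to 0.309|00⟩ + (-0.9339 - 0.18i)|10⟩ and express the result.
(-0.3125 - 0.09i)|00⟩ + (-0.3125 - 0.09i)|01⟩ + (0.6215 + 0.09i)|10⟩ + (0.6215 + 0.09i)|11⟩

H⊗2 gives amp(|y⟩) = (1/2) Σ_x (−1)^(x·y) amp(|x⟩), where x·y is the number of positions in which both x and y have a 1.
|00⟩: (0.309 + (-0.9339 - 0.18i))/2 = (-0.3125 - 0.09i)
|01⟩: (0.309 + (-0.9339 - 0.18i))/2 = (-0.3125 - 0.09i)
|10⟩: (0.309 - (-0.9339 - 0.18i))/2 = (0.6215 + 0.09i)
|11⟩: (0.309 - (-0.9339 - 0.18i))/2 = (0.6215 + 0.09i)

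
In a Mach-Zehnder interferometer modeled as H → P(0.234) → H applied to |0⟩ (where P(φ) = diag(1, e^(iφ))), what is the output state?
(0.9864 + 0.1159i)|0⟩ + (0.01363 - 0.1159i)|1⟩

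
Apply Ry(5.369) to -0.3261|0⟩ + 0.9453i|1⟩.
(0.2926 - 0.4172i)|0⟩ + (-0.1439 - 0.8483i)|1⟩

Ry(5.369) = [[cos(θ/2), −sin(θ/2)], [sin(θ/2), cos(θ/2)]]; θ = 5.369, cos(θ/2) ≈ -0.897339, sin(θ/2) ≈ 0.441341.
With a = amp(|0⟩) = -0.3261 and b = amp(|1⟩) = 0.9453i:
new amp(|0⟩) = (-0.897339)·a + (-0.441341)·b = (0.2926 - 0.4172i)
new amp(|1⟩) = (0.441341)·a + (-0.897339)·b = (-0.1439 - 0.8483i)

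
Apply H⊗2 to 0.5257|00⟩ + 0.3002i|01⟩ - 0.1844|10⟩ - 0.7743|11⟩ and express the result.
(-0.2165 + 0.1501i)|00⟩ + (0.5578 - 0.1501i)|01⟩ + (0.7422 + 0.1501i)|10⟩ + (-0.0321 - 0.1501i)|11⟩

H⊗2 gives amp(|y⟩) = (1/2) Σ_x (−1)^(x·y) amp(|x⟩), where x·y is the number of positions in which both x and y have a 1.
|00⟩: (0.5257 + 0.3002i - 0.1844 - 0.7743)/2 = (-0.2165 + 0.1501i)
|01⟩: (0.5257 - 0.3002i - 0.1844 + 0.7743)/2 = (0.5578 - 0.1501i)
|10⟩: (0.5257 + 0.3002i + 0.1844 + 0.7743)/2 = (0.7422 + 0.1501i)
|11⟩: (0.5257 - 0.3002i + 0.1844 - 0.7743)/2 = (-0.0321 - 0.1501i)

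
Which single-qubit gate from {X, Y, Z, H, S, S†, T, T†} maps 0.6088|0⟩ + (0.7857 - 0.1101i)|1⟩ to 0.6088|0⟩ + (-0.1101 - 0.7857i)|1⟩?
S†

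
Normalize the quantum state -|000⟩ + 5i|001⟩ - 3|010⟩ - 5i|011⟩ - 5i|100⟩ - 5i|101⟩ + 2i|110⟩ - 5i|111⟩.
-0.08482|000⟩ + 0.4241i|001⟩ - 0.2545|010⟩ - 0.4241i|011⟩ - 0.4241i|100⟩ - 0.4241i|101⟩ + 0.1696i|110⟩ - 0.4241i|111⟩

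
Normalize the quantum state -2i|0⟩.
-i|0⟩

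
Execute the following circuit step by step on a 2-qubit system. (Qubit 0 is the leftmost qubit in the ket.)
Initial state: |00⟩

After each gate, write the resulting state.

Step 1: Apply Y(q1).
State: i|01⟩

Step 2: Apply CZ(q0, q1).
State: i|01⟩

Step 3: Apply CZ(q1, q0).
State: i|01⟩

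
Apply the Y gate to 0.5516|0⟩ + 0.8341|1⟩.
-0.8341i|0⟩ + 0.5516i|1⟩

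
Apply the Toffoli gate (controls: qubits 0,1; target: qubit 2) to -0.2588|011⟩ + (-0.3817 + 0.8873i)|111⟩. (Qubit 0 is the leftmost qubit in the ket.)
-0.2588|011⟩ + (-0.3817 + 0.8873i)|110⟩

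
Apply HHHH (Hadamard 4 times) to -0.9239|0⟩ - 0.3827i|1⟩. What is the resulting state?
-0.9239|0⟩ - 0.3827i|1⟩

H² = I, so an even number of Hadamards cancels: H^4 = I and the state is unchanged.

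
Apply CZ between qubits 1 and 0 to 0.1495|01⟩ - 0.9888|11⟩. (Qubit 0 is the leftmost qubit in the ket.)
0.1495|01⟩ + 0.9888|11⟩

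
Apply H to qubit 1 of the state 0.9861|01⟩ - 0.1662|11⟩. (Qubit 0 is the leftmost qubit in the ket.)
0.6973|00⟩ - 0.6973|01⟩ - 0.1175|10⟩ + 0.1175|11⟩

H on qubit 1 mixes each pair of kets that differ only in qubit 1: amplitudes (a, b) of (|…0…⟩, |…1…⟩) become ((a + b)/√2, (a − b)/√2). Kets absent from the input have amplitude 0.
(|00⟩, |01⟩): (a, b) = (0, 0.9861) → (0.6973, -0.6973)
(|10⟩, |11⟩): (a, b) = (0, -0.1662) → (-0.1175, 0.1175)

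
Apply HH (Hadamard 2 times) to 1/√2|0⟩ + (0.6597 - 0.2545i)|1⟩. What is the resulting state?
1/√2|0⟩ + (0.6597 - 0.2545i)|1⟩

H² = I, so an even number of Hadamards cancels: H^2 = I and the state is unchanged.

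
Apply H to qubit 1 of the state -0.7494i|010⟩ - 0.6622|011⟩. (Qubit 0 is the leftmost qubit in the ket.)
-0.5299i|000⟩ - 0.4682|001⟩ + 0.5299i|010⟩ + 0.4682|011⟩

H on qubit 1 mixes each pair of kets that differ only in qubit 1: amplitudes (a, b) of (|…0…⟩, |…1…⟩) become ((a + b)/√2, (a − b)/√2). Kets absent from the input have amplitude 0.
(|000⟩, |010⟩): (a, b) = (0, -0.7494i) → (-0.5299i, 0.5299i)
(|001⟩, |011⟩): (a, b) = (0, -0.6622) → (-0.4682, 0.4682)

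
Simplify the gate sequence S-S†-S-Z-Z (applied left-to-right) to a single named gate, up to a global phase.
S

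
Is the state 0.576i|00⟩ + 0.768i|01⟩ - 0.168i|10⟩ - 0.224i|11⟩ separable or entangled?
Separable

Writing the state as a|00⟩ + b|01⟩ + c|10⟩ + d|11⟩, it is a product state iff ad − bc = 0.
Here (a, b, c, d) = (0.576i, 0.768i, -0.168i, -0.224i): ad − bc = (0.576i)(-0.224i) − (0.768i)(-0.168i) = 0, so the state is separable.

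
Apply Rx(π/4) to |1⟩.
-0.3827i|0⟩ + 0.9239|1⟩

Rx(π/4) = [[cos(θ/2), −i·sin(θ/2)], [−i·sin(θ/2), cos(θ/2)]]; θ = π/4, cos(θ/2) ≈ 0.92388, sin(θ/2) ≈ 0.382683.
With a = amp(|0⟩) = 0 and b = amp(|1⟩) = 1:
new amp(|0⟩) = (0.92388)·a + (-0.382683i)·b = -0.3827i
new amp(|1⟩) = (-0.382683i)·a + (0.92388)·b = 0.9239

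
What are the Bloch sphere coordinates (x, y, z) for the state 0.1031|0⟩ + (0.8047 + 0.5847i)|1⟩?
(0.1659, 0.1206, -0.9788)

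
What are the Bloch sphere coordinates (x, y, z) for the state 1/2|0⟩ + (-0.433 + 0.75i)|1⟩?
(-0.433, 0.75, -0.5)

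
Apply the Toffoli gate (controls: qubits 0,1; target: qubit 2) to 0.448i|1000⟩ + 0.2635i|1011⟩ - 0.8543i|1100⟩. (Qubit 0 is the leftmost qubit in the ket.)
0.448i|1000⟩ + 0.2635i|1011⟩ - 0.8543i|1110⟩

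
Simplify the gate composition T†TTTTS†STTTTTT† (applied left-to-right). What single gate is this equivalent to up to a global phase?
T†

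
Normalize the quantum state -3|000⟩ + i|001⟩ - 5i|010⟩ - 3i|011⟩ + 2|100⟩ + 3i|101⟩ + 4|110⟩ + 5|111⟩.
-0.303|000⟩ + 0.101i|001⟩ - 0.5051i|010⟩ - 0.303i|011⟩ + 0.202|100⟩ + 0.303i|101⟩ + 0.4041|110⟩ + 0.5051|111⟩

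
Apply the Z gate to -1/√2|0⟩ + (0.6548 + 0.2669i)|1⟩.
-1/√2|0⟩ + (-0.6548 - 0.2669i)|1⟩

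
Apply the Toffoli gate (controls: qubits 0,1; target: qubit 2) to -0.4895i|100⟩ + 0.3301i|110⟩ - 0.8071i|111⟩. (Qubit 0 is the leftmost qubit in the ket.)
-0.4895i|100⟩ - 0.8071i|110⟩ + 0.3301i|111⟩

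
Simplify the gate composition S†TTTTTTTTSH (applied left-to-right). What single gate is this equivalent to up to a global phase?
H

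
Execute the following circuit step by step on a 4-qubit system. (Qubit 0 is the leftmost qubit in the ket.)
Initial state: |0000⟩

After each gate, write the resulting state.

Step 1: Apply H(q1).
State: 1/√2|0000⟩ + 1/√2|0100⟩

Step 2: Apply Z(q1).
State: 1/√2|0000⟩ - 1/√2|0100⟩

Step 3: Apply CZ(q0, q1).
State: 1/√2|0000⟩ - 1/√2|0100⟩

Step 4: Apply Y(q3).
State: (1/√2)i|0001⟩ - (1/√2)i|0101⟩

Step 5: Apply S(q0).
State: (1/√2)i|0001⟩ - (1/√2)i|0101⟩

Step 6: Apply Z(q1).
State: (1/√2)i|0001⟩ + (1/√2)i|0101⟩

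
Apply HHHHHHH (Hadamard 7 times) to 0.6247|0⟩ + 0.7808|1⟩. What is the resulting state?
0.9938|0⟩ - 0.1104|1⟩

H² = I, so H^7 = H: a single Hadamard. With (a, b) = (0.6247, 0.7808), H gives ((a + b)/√2, (a − b)/√2) = (0.9938, -0.1104).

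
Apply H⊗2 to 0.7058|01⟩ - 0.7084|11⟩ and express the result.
-0.0013|00⟩ + 0.0013|01⟩ + 0.7071|10⟩ - 0.7071|11⟩

H⊗2 gives amp(|y⟩) = (1/2) Σ_x (−1)^(x·y) amp(|x⟩), where x·y is the number of positions in which both x and y have a 1.
|00⟩: (0.7058 - 0.7084)/2 = -0.0013
|01⟩: (-0.7058 + 0.7084)/2 = 0.0013
|10⟩: (0.7058 + 0.7084)/2 = 0.7071
|11⟩: (-0.7058 - 0.7084)/2 = -0.7071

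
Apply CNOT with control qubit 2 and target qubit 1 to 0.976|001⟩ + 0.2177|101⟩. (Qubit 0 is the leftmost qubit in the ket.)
0.976|011⟩ + 0.2177|111⟩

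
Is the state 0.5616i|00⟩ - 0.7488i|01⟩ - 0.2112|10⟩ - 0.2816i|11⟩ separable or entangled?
Entangled

Writing the state as a|00⟩ + b|01⟩ + c|10⟩ + d|11⟩, it is a product state iff ad − bc = 0.
Here (a, b, c, d) = (0.5616i, -0.7488i, -0.2112, -0.2816i): ad − bc = (0.5616i)(-0.2816i) − (-0.7488i)(-0.2112) = (0.1581 - 0.1581i) ≠ 0, so the state is entangled.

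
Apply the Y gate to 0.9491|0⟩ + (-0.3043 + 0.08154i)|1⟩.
(0.08154 + 0.3043i)|0⟩ + 0.9491i|1⟩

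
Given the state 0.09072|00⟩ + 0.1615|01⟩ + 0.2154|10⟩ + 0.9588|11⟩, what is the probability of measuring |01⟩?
0.02608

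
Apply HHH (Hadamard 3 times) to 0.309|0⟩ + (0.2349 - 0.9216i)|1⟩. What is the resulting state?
(0.3846 - 0.6517i)|0⟩ + (0.0524 + 0.6517i)|1⟩

H² = I, so H^3 = H: a single Hadamard. With (a, b) = (0.309, (0.2349 - 0.9216i)), H gives ((a + b)/√2, (a − b)/√2) = ((0.3846 - 0.6517i), (0.0524 + 0.6517i)).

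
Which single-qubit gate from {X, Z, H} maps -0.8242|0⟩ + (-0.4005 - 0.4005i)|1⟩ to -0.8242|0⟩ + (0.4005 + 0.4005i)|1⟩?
Z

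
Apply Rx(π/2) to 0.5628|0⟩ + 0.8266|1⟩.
(0.398 - 0.5845i)|0⟩ + (0.5845 - 0.398i)|1⟩

Rx(π/2) = [[cos(θ/2), −i·sin(θ/2)], [−i·sin(θ/2), cos(θ/2)]]; θ = π/2, cos(θ/2) ≈ 0.707107, sin(θ/2) ≈ 0.707107.
With a = amp(|0⟩) = 0.5628 and b = amp(|1⟩) = 0.8266:
new amp(|0⟩) = (0.707107)·a + (-0.707107i)·b = (0.398 - 0.5845i)
new amp(|1⟩) = (-0.707107i)·a + (0.707107)·b = (0.5845 - 0.398i)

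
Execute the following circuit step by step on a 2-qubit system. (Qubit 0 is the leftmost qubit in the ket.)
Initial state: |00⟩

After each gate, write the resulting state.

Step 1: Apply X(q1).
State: |01⟩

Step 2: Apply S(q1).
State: i|01⟩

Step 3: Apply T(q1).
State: (-1/√2 + (1/√2)i)|01⟩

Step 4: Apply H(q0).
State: (-1/2 + (1/2)i)|01⟩ + (-1/2 + (1/2)i)|11⟩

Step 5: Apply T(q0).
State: (-1/2 + (1/2)i)|01⟩ - 1/√2|11⟩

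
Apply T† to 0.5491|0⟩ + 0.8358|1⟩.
0.5491|0⟩ + (0.591 - 0.591i)|1⟩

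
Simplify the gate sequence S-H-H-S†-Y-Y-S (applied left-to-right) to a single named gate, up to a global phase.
S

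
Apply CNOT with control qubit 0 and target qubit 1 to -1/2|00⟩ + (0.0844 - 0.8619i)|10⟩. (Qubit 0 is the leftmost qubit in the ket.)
-1/2|00⟩ + (0.0844 - 0.8619i)|11⟩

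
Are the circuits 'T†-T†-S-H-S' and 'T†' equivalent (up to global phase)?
No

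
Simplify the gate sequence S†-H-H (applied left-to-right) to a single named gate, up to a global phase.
S†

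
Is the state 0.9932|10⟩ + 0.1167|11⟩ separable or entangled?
Separable

Writing the state as a|00⟩ + b|01⟩ + c|10⟩ + d|11⟩, it is a product state iff ad − bc = 0.
Here (a, b, c, d) = (0, 0, 0.9932, 0.1167): ad − bc = (0)(0.1167) − (0)(0.9932) = 0, so the state is separable.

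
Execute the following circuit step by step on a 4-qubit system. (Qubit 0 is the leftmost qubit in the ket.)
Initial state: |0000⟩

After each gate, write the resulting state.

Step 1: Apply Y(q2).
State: i|0010⟩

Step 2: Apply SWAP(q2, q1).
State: i|0100⟩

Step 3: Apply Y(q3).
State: -|0101⟩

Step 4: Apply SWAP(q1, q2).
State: -|0011⟩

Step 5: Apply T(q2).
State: (-1/√2 - (1/√2)i)|0011⟩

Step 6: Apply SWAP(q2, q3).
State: (-1/√2 - (1/√2)i)|0011⟩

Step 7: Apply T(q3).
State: -i|0011⟩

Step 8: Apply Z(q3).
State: i|0011⟩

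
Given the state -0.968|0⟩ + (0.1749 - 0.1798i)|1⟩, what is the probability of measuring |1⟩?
0.06292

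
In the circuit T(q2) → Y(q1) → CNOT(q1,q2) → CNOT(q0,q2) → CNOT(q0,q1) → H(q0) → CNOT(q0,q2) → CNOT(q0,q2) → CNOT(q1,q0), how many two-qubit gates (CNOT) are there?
6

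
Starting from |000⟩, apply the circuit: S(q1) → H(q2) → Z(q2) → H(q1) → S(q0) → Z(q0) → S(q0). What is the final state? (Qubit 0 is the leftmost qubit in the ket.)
1/2|000⟩ - 1/2|001⟩ + 1/2|010⟩ - 1/2|011⟩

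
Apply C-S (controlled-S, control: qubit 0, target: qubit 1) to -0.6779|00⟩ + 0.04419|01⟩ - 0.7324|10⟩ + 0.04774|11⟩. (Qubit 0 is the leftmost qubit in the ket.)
-0.6779|00⟩ + 0.04419|01⟩ - 0.7324|10⟩ + 0.04774i|11⟩

C-S leaves the control-|0⟩ kets |00⟩, |01⟩ unchanged and applies S to qubit 1 on the control-|1⟩ pair (|10⟩, |11⟩).
S = [[1, 0], [0, i]].
With a = amp(|10⟩) = -0.7324 and b = amp(|11⟩) = 0.04774:
new amp(|10⟩) = (1)·a = -0.7324
new amp(|11⟩) = (i)·b = 0.04774i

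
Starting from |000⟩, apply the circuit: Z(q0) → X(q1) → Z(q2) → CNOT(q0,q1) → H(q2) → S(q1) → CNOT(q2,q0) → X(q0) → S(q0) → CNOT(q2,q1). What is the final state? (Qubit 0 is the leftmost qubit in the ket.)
(1/√2)i|001⟩ - 1/√2|110⟩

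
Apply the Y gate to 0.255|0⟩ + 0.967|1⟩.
-0.967i|0⟩ + 0.255i|1⟩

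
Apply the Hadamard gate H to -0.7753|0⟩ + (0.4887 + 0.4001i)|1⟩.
(-0.2027 + 0.2829i)|0⟩ + (-0.8938 - 0.2829i)|1⟩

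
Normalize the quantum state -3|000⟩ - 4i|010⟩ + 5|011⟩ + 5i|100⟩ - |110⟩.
-0.3441|000⟩ - 0.4588i|010⟩ + 0.5735|011⟩ + 0.5735i|100⟩ - 0.1147|110⟩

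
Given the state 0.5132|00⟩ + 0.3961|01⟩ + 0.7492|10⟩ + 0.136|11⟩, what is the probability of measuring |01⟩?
0.1569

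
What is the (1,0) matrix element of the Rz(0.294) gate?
0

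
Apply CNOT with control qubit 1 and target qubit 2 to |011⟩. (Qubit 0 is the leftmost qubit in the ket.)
|010⟩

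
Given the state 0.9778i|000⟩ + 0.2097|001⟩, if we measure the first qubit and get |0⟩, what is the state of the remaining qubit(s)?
0.9778i|00⟩ + 0.2097|01⟩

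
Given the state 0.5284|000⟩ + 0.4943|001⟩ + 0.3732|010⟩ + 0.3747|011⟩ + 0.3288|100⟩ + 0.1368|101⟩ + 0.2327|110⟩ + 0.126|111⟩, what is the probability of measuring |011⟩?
0.1404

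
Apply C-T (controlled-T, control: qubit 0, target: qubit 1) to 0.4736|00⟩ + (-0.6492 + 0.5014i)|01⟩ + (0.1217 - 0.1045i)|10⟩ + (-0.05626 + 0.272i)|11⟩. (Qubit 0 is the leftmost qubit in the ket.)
0.4736|00⟩ + (-0.6492 + 0.5014i)|01⟩ + (0.1217 - 0.1045i)|10⟩ + (-0.2321 + 0.1526i)|11⟩

C-T leaves the control-|0⟩ kets |00⟩, |01⟩ unchanged and applies T to qubit 1 on the control-|1⟩ pair (|10⟩, |11⟩).
T = [[1, 0], [0, (1/√2 + (1/√2)i)]].
With a = amp(|10⟩) = (0.1217 - 0.1045i) and b = amp(|11⟩) = (-0.05626 + 0.272i):
new amp(|10⟩) = (1)·a = (0.1217 - 0.1045i)
new amp(|11⟩) = (1/√2 + (1/√2)i)·b = (-0.2321 + 0.1526i)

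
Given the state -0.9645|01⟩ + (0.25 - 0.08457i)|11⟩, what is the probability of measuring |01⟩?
0.9303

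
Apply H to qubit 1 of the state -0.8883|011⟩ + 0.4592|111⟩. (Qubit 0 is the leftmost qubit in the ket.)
-0.6281|001⟩ + 0.6281|011⟩ + 0.3247|101⟩ - 0.3247|111⟩

H on qubit 1 mixes each pair of kets that differ only in qubit 1: amplitudes (a, b) of (|…0…⟩, |…1…⟩) become ((a + b)/√2, (a − b)/√2). Kets absent from the input have amplitude 0.
(|001⟩, |011⟩): (a, b) = (0, -0.8883) → (-0.6281, 0.6281)
(|101⟩, |111⟩): (a, b) = (0, 0.4592) → (0.3247, -0.3247)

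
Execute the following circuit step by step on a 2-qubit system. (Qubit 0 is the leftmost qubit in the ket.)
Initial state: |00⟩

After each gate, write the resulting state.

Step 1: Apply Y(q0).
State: i|10⟩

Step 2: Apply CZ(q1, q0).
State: i|10⟩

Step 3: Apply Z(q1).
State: i|10⟩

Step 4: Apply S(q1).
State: i|10⟩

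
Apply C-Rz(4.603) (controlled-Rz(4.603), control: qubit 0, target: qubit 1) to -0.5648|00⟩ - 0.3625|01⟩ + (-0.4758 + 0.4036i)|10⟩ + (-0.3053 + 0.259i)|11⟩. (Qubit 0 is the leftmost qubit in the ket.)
-0.5648|00⟩ - 0.3625|01⟩ + (0.6181 + 0.08497i)|10⟩ + (0.01088 - 0.4002i)|11⟩

C-Rz(4.603) leaves the control-|0⟩ kets |00⟩, |01⟩ unchanged and applies Rz(4.603) to qubit 1 on the control-|1⟩ pair (|10⟩, |11⟩).
Rz(4.603) = [[e^(−iθ/2), 0], [0, e^(iθ/2)]] with e^(±iθ/2) = cos(θ/2) ± i·sin(θ/2); θ = 4.603, cos(θ/2) ≈ -0.667394, sin(θ/2) ≈ 0.744705.
With a = amp(|10⟩) = (-0.4758 + 0.4036i) and b = amp(|11⟩) = (-0.3053 + 0.259i):
new amp(|10⟩) = (-0.667394 - 0.744705i)·a = (0.6181 + 0.08497i)
new amp(|11⟩) = (-0.667394 + 0.744705i)·b = (0.01088 - 0.4002i)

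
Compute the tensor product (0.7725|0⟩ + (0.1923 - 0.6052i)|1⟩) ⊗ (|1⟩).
0.7725|01⟩ + (0.1923 - 0.6052i)|11⟩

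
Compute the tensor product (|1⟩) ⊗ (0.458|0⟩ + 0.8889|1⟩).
0.458|10⟩ + 0.8889|11⟩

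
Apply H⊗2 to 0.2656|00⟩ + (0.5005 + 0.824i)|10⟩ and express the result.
(0.3831 + 0.412i)|00⟩ + (0.3831 + 0.412i)|01⟩ + (-0.1175 - 0.412i)|10⟩ + (-0.1175 - 0.412i)|11⟩

H⊗2 gives amp(|y⟩) = (1/2) Σ_x (−1)^(x·y) amp(|x⟩), where x·y is the number of positions in which both x and y have a 1.
|00⟩: (0.2656 + (0.5005 + 0.824i))/2 = (0.3831 + 0.412i)
|01⟩: (0.2656 + (0.5005 + 0.824i))/2 = (0.3831 + 0.412i)
|10⟩: (0.2656 - (0.5005 + 0.824i))/2 = (-0.1175 - 0.412i)
|11⟩: (0.2656 - (0.5005 + 0.824i))/2 = (-0.1175 - 0.412i)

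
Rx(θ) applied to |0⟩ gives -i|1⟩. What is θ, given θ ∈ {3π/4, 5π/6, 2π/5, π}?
π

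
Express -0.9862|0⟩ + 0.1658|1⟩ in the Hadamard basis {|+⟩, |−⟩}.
-0.5801|+⟩ - 0.8146|−⟩

With |ψ⟩ = α|0⟩ + β|1⟩, the Hadamard-basis coefficients are ⟨+|ψ⟩ = (α + β)/√2 and ⟨−|ψ⟩ = (α − β)/√2.
Here α = -0.9862, β = 0.1658: (α + β)/√2 = -0.5801, (α − β)/√2 = -0.8146.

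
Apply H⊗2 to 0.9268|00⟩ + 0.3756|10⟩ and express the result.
0.6512|00⟩ + 0.6512|01⟩ + 0.2756|10⟩ + 0.2756|11⟩

H⊗2 gives amp(|y⟩) = (1/2) Σ_x (−1)^(x·y) amp(|x⟩), where x·y is the number of positions in which both x and y have a 1.
|00⟩: (0.9268 + 0.3756)/2 = 0.6512
|01⟩: (0.9268 + 0.3756)/2 = 0.6512
|10⟩: (0.9268 - 0.3756)/2 = 0.2756
|11⟩: (0.9268 - 0.3756)/2 = 0.2756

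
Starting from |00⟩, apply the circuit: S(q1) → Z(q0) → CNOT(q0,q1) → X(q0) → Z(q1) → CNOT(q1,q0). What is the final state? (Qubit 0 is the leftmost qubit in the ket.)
|10⟩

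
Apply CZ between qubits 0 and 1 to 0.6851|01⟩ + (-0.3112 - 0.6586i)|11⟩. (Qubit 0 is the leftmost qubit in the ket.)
0.6851|01⟩ + (0.3112 + 0.6586i)|11⟩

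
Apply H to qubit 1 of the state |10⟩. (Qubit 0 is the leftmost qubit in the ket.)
1/√2|10⟩ + 1/√2|11⟩

H on qubit 1 mixes each pair of kets that differ only in qubit 1: amplitudes (a, b) of (|…0…⟩, |…1…⟩) become ((a + b)/√2, (a − b)/√2). Kets absent from the input have amplitude 0.
(|10⟩, |11⟩): (a, b) = (1, 0) → (1/√2, 1/√2)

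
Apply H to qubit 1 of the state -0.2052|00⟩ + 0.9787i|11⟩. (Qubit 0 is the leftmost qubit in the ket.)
-0.1451|00⟩ - 0.1451|01⟩ + 0.692i|10⟩ - 0.692i|11⟩

H on qubit 1 mixes each pair of kets that differ only in qubit 1: amplitudes (a, b) of (|…0…⟩, |…1…⟩) become ((a + b)/√2, (a − b)/√2). Kets absent from the input have amplitude 0.
(|00⟩, |01⟩): (a, b) = (-0.2052, 0) → (-0.1451, -0.1451)
(|10⟩, |11⟩): (a, b) = (0, 0.9787i) → (0.692i, -0.692i)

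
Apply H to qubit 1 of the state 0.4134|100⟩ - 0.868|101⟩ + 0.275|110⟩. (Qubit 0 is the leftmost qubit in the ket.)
0.4868|100⟩ - 0.6138|101⟩ + 0.09786|110⟩ - 0.6138|111⟩

H on qubit 1 mixes each pair of kets that differ only in qubit 1: amplitudes (a, b) of (|…0…⟩, |…1…⟩) become ((a + b)/√2, (a − b)/√2). Kets absent from the input have amplitude 0.
(|100⟩, |110⟩): (a, b) = (0.4134, 0.275) → (0.4868, 0.09786)
(|101⟩, |111⟩): (a, b) = (-0.868, 0) → (-0.6138, -0.6138)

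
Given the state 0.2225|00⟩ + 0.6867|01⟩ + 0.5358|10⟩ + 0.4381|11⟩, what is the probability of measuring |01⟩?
0.4716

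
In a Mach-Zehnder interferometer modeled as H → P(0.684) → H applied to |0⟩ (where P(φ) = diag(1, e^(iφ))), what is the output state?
(0.8875 + 0.3159i)|0⟩ + (0.1125 - 0.3159i)|1⟩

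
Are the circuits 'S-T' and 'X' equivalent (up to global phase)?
No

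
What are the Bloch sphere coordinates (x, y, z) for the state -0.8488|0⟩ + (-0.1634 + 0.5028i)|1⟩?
(0.2774, -0.8536, 0.441)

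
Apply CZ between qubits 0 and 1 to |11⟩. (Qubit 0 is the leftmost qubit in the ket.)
-|11⟩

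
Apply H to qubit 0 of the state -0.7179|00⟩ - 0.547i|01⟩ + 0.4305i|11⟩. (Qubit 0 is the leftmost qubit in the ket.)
-0.5076|00⟩ - 0.08238i|01⟩ - 0.5076|10⟩ - 0.6912i|11⟩

H on qubit 0 mixes each pair of kets that differ only in qubit 0: amplitudes (a, b) of (|…0…⟩, |…1…⟩) become ((a + b)/√2, (a − b)/√2). Kets absent from the input have amplitude 0.
(|00⟩, |10⟩): (a, b) = (-0.7179, 0) → (-0.5076, -0.5076)
(|01⟩, |11⟩): (a, b) = (-0.547i, 0.4305i) → (-0.08238i, -0.6912i)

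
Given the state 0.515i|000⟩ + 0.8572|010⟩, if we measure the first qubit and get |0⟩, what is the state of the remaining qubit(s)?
0.515i|00⟩ + 0.8572|10⟩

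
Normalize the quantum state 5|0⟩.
|0⟩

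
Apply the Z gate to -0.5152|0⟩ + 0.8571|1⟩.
-0.5152|0⟩ - 0.8571|1⟩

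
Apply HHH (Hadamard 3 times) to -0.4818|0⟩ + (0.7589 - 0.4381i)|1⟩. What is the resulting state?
(0.1959 - 0.3098i)|0⟩ + (-0.8773 + 0.3098i)|1⟩

H² = I, so H^3 = H: a single Hadamard. With (a, b) = (-0.4818, (0.7589 - 0.4381i)), H gives ((a + b)/√2, (a − b)/√2) = ((0.1959 - 0.3098i), (-0.8773 + 0.3098i)).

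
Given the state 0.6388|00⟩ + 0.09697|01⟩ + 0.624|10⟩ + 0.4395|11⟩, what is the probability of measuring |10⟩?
0.3894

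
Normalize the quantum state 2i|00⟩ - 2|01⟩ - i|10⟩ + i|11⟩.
0.6325i|00⟩ - 0.6325|01⟩ - 0.3162i|10⟩ + 0.3162i|11⟩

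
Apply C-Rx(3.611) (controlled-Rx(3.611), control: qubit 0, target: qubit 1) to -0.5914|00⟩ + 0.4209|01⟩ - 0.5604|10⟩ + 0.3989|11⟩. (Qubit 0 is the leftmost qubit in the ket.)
-0.5914|00⟩ + 0.4209|01⟩ + (0.1303 - 0.388i)|10⟩ + (-0.09277 + 0.545i)|11⟩

C-Rx(3.611) leaves the control-|0⟩ kets |00⟩, |01⟩ unchanged and applies Rx(3.611) to qubit 1 on the control-|1⟩ pair (|10⟩, |11⟩).
Rx(3.611) = [[cos(θ/2), −i·sin(θ/2)], [−i·sin(θ/2), cos(θ/2)]]; θ = 3.611, cos(θ/2) ≈ -0.232555, sin(θ/2) ≈ 0.972583.
With a = amp(|10⟩) = -0.5604 and b = amp(|11⟩) = 0.3989:
new amp(|10⟩) = (-0.232555)·a + (-0.972583i)·b = (0.1303 - 0.388i)
new amp(|11⟩) = (-0.972583i)·a + (-0.232555)·b = (-0.09277 + 0.545i)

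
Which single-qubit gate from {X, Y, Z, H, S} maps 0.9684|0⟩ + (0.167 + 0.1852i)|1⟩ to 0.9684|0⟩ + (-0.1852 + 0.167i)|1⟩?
S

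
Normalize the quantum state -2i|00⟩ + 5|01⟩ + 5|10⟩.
-0.2722i|00⟩ + 0.6804|01⟩ + 0.6804|10⟩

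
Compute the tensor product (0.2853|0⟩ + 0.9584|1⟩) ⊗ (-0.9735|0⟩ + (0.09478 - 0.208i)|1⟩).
-0.2777|00⟩ + (0.02704 - 0.05934i)|01⟩ - 0.933|10⟩ + (0.09084 - 0.1993i)|11⟩

amp(|b₁b₂…⟩) = product of the factor amplitudes for bits b₁, b₂, …; only kets whose every factor amplitude is nonzero survive.
|00⟩: (0.2853)(-0.9735) = -0.2777
|01⟩: (0.2853)(0.09478 - 0.208i) = (0.02704 - 0.05934i)
|10⟩: (0.9584)(-0.9735) = -0.933
|11⟩: (0.9584)(0.09478 - 0.208i) = (0.09084 - 0.1993i)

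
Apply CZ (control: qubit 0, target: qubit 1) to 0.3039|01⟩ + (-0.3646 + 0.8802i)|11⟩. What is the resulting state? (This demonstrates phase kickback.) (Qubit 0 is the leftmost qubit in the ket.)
0.3039|01⟩ + (0.3646 - 0.8802i)|11⟩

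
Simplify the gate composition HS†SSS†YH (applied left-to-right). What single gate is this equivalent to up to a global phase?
Y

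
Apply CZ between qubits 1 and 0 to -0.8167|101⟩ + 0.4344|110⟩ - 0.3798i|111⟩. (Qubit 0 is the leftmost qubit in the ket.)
-0.8167|101⟩ - 0.4344|110⟩ + 0.3798i|111⟩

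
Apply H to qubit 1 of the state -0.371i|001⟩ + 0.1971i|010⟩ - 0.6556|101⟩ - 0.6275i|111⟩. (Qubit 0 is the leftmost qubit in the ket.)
0.1394i|000⟩ - 0.2623i|001⟩ - 0.1394i|010⟩ - 0.2623i|011⟩ + (-0.4636 - 0.4437i)|101⟩ + (-0.4636 + 0.4437i)|111⟩

H on qubit 1 mixes each pair of kets that differ only in qubit 1: amplitudes (a, b) of (|…0…⟩, |…1…⟩) become ((a + b)/√2, (a − b)/√2). Kets absent from the input have amplitude 0.
(|000⟩, |010⟩): (a, b) = (0, 0.1971i) → (0.1394i, -0.1394i)
(|001⟩, |011⟩): (a, b) = (-0.371i, 0) → (-0.2623i, -0.2623i)
(|101⟩, |111⟩): (a, b) = (-0.6556, -0.6275i) → ((-0.4636 - 0.4437i), (-0.4636 + 0.4437i))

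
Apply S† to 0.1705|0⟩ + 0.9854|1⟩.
0.1705|0⟩ - 0.9854i|1⟩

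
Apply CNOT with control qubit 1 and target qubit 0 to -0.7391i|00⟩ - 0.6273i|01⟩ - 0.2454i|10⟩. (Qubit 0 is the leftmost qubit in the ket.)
-0.7391i|00⟩ - 0.2454i|10⟩ - 0.6273i|11⟩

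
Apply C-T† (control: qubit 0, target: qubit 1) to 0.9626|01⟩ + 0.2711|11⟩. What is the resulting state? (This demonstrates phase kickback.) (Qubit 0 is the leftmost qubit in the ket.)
0.9626|01⟩ + (0.1917 - 0.1917i)|11⟩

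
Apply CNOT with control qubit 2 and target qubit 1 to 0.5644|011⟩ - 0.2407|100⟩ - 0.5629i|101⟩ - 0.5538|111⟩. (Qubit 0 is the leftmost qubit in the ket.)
0.5644|001⟩ - 0.2407|100⟩ - 0.5538|101⟩ - 0.5629i|111⟩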